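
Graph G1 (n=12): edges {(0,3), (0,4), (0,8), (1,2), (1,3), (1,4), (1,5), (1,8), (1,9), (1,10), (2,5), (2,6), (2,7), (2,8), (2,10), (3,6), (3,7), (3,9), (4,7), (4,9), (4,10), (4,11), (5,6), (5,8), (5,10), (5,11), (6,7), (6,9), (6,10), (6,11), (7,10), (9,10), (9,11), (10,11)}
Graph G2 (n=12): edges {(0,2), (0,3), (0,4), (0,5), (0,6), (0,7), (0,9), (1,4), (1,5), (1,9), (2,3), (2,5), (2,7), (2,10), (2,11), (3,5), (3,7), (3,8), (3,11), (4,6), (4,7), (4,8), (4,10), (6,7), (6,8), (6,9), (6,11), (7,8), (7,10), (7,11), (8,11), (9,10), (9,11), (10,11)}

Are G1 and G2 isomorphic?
Yes, isomorphic

The graphs are isomorphic.
One valid mapping φ: V(G1) → V(G2): 0→1, 1→0, 2→2, 3→9, 4→4, 5→3, 6→11, 7→10, 8→5, 9→6, 10→7, 11→8

Verify φ preserves adjacency — for each edge of G1, its image is an edge of G2:
  (0,3) → (φ(0),φ(3)) = (1,9) ∈ E(G2) ✓
  (0,4) → (φ(0),φ(4)) = (1,4) ∈ E(G2) ✓
  (0,8) → (φ(0),φ(8)) = (1,5) ∈ E(G2) ✓
  (1,2) → (φ(1),φ(2)) = (0,2) ∈ E(G2) ✓
  (1,3) → (φ(1),φ(3)) = (0,9) ∈ E(G2) ✓
  (1,4) → (φ(1),φ(4)) = (0,4) ∈ E(G2) ✓
  (1,5) → (φ(1),φ(5)) = (0,3) ∈ E(G2) ✓
  (1,8) → (φ(1),φ(8)) = (0,5) ∈ E(G2) ✓
  (1,9) → (φ(1),φ(9)) = (0,6) ∈ E(G2) ✓
  (1,10) → (φ(1),φ(10)) = (0,7) ∈ E(G2) ✓
  (2,5) → (φ(2),φ(5)) = (2,3) ∈ E(G2) ✓
  (2,6) → (φ(2),φ(6)) = (2,11) ∈ E(G2) ✓
  (2,7) → (φ(2),φ(7)) = (2,10) ∈ E(G2) ✓
  (2,8) → (φ(2),φ(8)) = (2,5) ∈ E(G2) ✓
  (2,10) → (φ(2),φ(10)) = (2,7) ∈ E(G2) ✓
  (3,6) → (φ(3),φ(6)) = (9,11) ∈ E(G2) ✓
  (3,7) → (φ(3),φ(7)) = (9,10) ∈ E(G2) ✓
  (3,9) → (φ(3),φ(9)) = (6,9) ∈ E(G2) ✓
  (4,7) → (φ(4),φ(7)) = (4,10) ∈ E(G2) ✓
  (4,9) → (φ(4),φ(9)) = (4,6) ∈ E(G2) ✓
  (4,10) → (φ(4),φ(10)) = (4,7) ∈ E(G2) ✓
  (4,11) → (φ(4),φ(11)) = (4,8) ∈ E(G2) ✓
  (5,6) → (φ(5),φ(6)) = (3,11) ∈ E(G2) ✓
  (5,8) → (φ(5),φ(8)) = (3,5) ∈ E(G2) ✓
  (5,10) → (φ(5),φ(10)) = (3,7) ∈ E(G2) ✓
  (5,11) → (φ(5),φ(11)) = (3,8) ∈ E(G2) ✓
  (6,7) → (φ(6),φ(7)) = (10,11) ∈ E(G2) ✓
  (6,9) → (φ(6),φ(9)) = (6,11) ∈ E(G2) ✓
  (6,10) → (φ(6),φ(10)) = (7,11) ∈ E(G2) ✓
  (6,11) → (φ(6),φ(11)) = (8,11) ∈ E(G2) ✓
  (7,10) → (φ(7),φ(10)) = (7,10) ∈ E(G2) ✓
  (9,10) → (φ(9),φ(10)) = (6,7) ∈ E(G2) ✓
  (9,11) → (φ(9),φ(11)) = (6,8) ∈ E(G2) ✓
  (10,11) → (φ(10),φ(11)) = (7,8) ∈ E(G2) ✓
All 34 edges of G1 map to edges of G2, and |E(G1)| = |E(G2)| = 34, so φ is a bijection on edges as well as vertices. Hence G1 ≅ G2.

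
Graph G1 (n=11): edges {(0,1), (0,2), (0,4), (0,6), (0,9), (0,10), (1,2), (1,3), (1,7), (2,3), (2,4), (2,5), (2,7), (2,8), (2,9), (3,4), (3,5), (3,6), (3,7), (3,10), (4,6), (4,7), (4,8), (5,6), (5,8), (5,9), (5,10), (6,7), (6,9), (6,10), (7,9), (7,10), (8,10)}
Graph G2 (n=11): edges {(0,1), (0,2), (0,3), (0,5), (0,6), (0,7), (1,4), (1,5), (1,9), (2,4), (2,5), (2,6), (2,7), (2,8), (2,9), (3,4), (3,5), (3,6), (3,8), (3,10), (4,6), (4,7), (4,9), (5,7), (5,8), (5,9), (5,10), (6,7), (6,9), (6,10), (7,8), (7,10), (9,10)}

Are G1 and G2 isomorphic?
Yes, isomorphic

The graphs are isomorphic.
One valid mapping φ: V(G1) → V(G2): 0→3, 1→8, 2→5, 3→2, 4→0, 5→9, 6→6, 7→7, 8→1, 9→10, 10→4

Verify φ preserves adjacency — for each edge of G1, its image is an edge of G2:
  (0,1) → (φ(0),φ(1)) = (3,8) ∈ E(G2) ✓
  (0,2) → (φ(0),φ(2)) = (3,5) ∈ E(G2) ✓
  (0,4) → (φ(0),φ(4)) = (0,3) ∈ E(G2) ✓
  (0,6) → (φ(0),φ(6)) = (3,6) ∈ E(G2) ✓
  (0,9) → (φ(0),φ(9)) = (3,10) ∈ E(G2) ✓
  (0,10) → (φ(0),φ(10)) = (3,4) ∈ E(G2) ✓
  (1,2) → (φ(1),φ(2)) = (5,8) ∈ E(G2) ✓
  (1,3) → (φ(1),φ(3)) = (2,8) ∈ E(G2) ✓
  (1,7) → (φ(1),φ(7)) = (7,8) ∈ E(G2) ✓
  (2,3) → (φ(2),φ(3)) = (2,5) ∈ E(G2) ✓
  (2,4) → (φ(2),φ(4)) = (0,5) ∈ E(G2) ✓
  (2,5) → (φ(2),φ(5)) = (5,9) ∈ E(G2) ✓
  (2,7) → (φ(2),φ(7)) = (5,7) ∈ E(G2) ✓
  (2,8) → (φ(2),φ(8)) = (1,5) ∈ E(G2) ✓
  (2,9) → (φ(2),φ(9)) = (5,10) ∈ E(G2) ✓
  (3,4) → (φ(3),φ(4)) = (0,2) ∈ E(G2) ✓
  (3,5) → (φ(3),φ(5)) = (2,9) ∈ E(G2) ✓
  (3,6) → (φ(3),φ(6)) = (2,6) ∈ E(G2) ✓
  (3,7) → (φ(3),φ(7)) = (2,7) ∈ E(G2) ✓
  (3,10) → (φ(3),φ(10)) = (2,4) ∈ E(G2) ✓
  (4,6) → (φ(4),φ(6)) = (0,6) ∈ E(G2) ✓
  (4,7) → (φ(4),φ(7)) = (0,7) ∈ E(G2) ✓
  (4,8) → (φ(4),φ(8)) = (0,1) ∈ E(G2) ✓
  (5,6) → (φ(5),φ(6)) = (6,9) ∈ E(G2) ✓
  (5,8) → (φ(5),φ(8)) = (1,9) ∈ E(G2) ✓
  (5,9) → (φ(5),φ(9)) = (9,10) ∈ E(G2) ✓
  (5,10) → (φ(5),φ(10)) = (4,9) ∈ E(G2) ✓
  (6,7) → (φ(6),φ(7)) = (6,7) ∈ E(G2) ✓
  (6,9) → (φ(6),φ(9)) = (6,10) ∈ E(G2) ✓
  (6,10) → (φ(6),φ(10)) = (4,6) ∈ E(G2) ✓
  (7,9) → (φ(7),φ(9)) = (7,10) ∈ E(G2) ✓
  (7,10) → (φ(7),φ(10)) = (4,7) ∈ E(G2) ✓
  (8,10) → (φ(8),φ(10)) = (1,4) ∈ E(G2) ✓
All 33 edges of G1 map to edges of G2, and |E(G1)| = |E(G2)| = 33, so φ is a bijection on edges as well as vertices. Hence G1 ≅ G2.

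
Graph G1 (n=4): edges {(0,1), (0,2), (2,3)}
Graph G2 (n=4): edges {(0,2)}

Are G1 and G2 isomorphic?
No, not isomorphic

The graphs are NOT isomorphic.

Degrees in G1: deg(0)=2, deg(1)=1, deg(2)=2, deg(3)=1.
Sorted degree sequence of G1: [2, 2, 1, 1].
Degrees in G2: deg(0)=1, deg(1)=0, deg(2)=1, deg(3)=0.
Sorted degree sequence of G2: [1, 1, 0, 0].
The (sorted) degree sequence is an isomorphism invariant, so since G1 and G2 have different degree sequences they cannot be isomorphic.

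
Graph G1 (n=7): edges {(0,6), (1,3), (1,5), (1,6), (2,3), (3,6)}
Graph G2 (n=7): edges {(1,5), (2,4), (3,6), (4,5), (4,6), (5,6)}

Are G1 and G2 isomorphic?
Yes, isomorphic

The graphs are isomorphic.
One valid mapping φ: V(G1) → V(G2): 0→2, 1→6, 2→1, 3→5, 4→0, 5→3, 6→4

Verify φ preserves adjacency — for each edge of G1, its image is an edge of G2:
  (0,6) → (φ(0),φ(6)) = (2,4) ∈ E(G2) ✓
  (1,3) → (φ(1),φ(3)) = (5,6) ∈ E(G2) ✓
  (1,5) → (φ(1),φ(5)) = (3,6) ∈ E(G2) ✓
  (1,6) → (φ(1),φ(6)) = (4,6) ∈ E(G2) ✓
  (2,3) → (φ(2),φ(3)) = (1,5) ∈ E(G2) ✓
  (3,6) → (φ(3),φ(6)) = (4,5) ∈ E(G2) ✓
All 6 edges of G1 map to edges of G2, and |E(G1)| = |E(G2)| = 6, so φ is a bijection on edges as well as vertices. Hence G1 ≅ G2.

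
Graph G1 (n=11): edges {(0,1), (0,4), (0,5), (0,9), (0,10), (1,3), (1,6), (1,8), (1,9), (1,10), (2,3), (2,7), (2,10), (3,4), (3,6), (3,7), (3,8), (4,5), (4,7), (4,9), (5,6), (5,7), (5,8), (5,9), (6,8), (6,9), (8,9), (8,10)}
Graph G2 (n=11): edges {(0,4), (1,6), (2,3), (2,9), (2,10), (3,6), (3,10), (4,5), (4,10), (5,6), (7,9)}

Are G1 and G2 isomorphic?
No, not isomorphic

The graphs are NOT isomorphic.

Connected components of G1: 1 component(s) with vertex sets [[0, 1, 2, 3, 4, 5, 6, 7, 8, 9, 10]], sizes [11].
Connected components of G2: 2 component(s) with vertex sets [[8], [0, 1, 2, 3, 4, 5, 6, 7, 9, 10]], sizes [1, 10].
The number of connected components (and the multiset of component sizes) is an isomorphism invariant — an isomorphism maps each component of G1 bijectively onto a component of G2. Since G1 has 1 component(s) and G2 has 2, they cannot be isomorphic.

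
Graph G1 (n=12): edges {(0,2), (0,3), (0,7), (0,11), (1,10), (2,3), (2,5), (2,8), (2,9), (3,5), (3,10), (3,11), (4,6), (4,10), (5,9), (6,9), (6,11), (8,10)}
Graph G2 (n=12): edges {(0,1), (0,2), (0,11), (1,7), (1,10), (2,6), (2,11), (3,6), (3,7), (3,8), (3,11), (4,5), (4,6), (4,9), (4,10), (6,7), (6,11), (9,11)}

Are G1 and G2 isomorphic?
Yes, isomorphic

The graphs are isomorphic.
One valid mapping φ: V(G1) → V(G2): 0→3, 1→5, 2→11, 3→6, 4→10, 5→2, 6→1, 7→8, 8→9, 9→0, 10→4, 11→7

Verify φ preserves adjacency — for each edge of G1, its image is an edge of G2:
  (0,2) → (φ(0),φ(2)) = (3,11) ∈ E(G2) ✓
  (0,3) → (φ(0),φ(3)) = (3,6) ∈ E(G2) ✓
  (0,7) → (φ(0),φ(7)) = (3,8) ∈ E(G2) ✓
  (0,11) → (φ(0),φ(11)) = (3,7) ∈ E(G2) ✓
  (1,10) → (φ(1),φ(10)) = (4,5) ∈ E(G2) ✓
  (2,3) → (φ(2),φ(3)) = (6,11) ∈ E(G2) ✓
  (2,5) → (φ(2),φ(5)) = (2,11) ∈ E(G2) ✓
  (2,8) → (φ(2),φ(8)) = (9,11) ∈ E(G2) ✓
  (2,9) → (φ(2),φ(9)) = (0,11) ∈ E(G2) ✓
  (3,5) → (φ(3),φ(5)) = (2,6) ∈ E(G2) ✓
  (3,10) → (φ(3),φ(10)) = (4,6) ∈ E(G2) ✓
  (3,11) → (φ(3),φ(11)) = (6,7) ∈ E(G2) ✓
  (4,6) → (φ(4),φ(6)) = (1,10) ∈ E(G2) ✓
  (4,10) → (φ(4),φ(10)) = (4,10) ∈ E(G2) ✓
  (5,9) → (φ(5),φ(9)) = (0,2) ∈ E(G2) ✓
  (6,9) → (φ(6),φ(9)) = (0,1) ∈ E(G2) ✓
  (6,11) → (φ(6),φ(11)) = (1,7) ∈ E(G2) ✓
  (8,10) → (φ(8),φ(10)) = (4,9) ∈ E(G2) ✓
All 18 edges of G1 map to edges of G2, and |E(G1)| = |E(G2)| = 18, so φ is a bijection on edges as well as vertices. Hence G1 ≅ G2.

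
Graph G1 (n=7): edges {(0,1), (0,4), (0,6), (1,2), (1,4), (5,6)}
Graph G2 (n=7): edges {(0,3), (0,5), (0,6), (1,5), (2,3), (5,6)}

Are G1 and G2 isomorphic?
Yes, isomorphic

The graphs are isomorphic.
One valid mapping φ: V(G1) → V(G2): 0→0, 1→5, 2→1, 3→4, 4→6, 5→2, 6→3

Verify φ preserves adjacency — for each edge of G1, its image is an edge of G2:
  (0,1) → (φ(0),φ(1)) = (0,5) ∈ E(G2) ✓
  (0,4) → (φ(0),φ(4)) = (0,6) ∈ E(G2) ✓
  (0,6) → (φ(0),φ(6)) = (0,3) ∈ E(G2) ✓
  (1,2) → (φ(1),φ(2)) = (1,5) ∈ E(G2) ✓
  (1,4) → (φ(1),φ(4)) = (5,6) ∈ E(G2) ✓
  (5,6) → (φ(5),φ(6)) = (2,3) ∈ E(G2) ✓
All 6 edges of G1 map to edges of G2, and |E(G1)| = |E(G2)| = 6, so φ is a bijection on edges as well as vertices. Hence G1 ≅ G2.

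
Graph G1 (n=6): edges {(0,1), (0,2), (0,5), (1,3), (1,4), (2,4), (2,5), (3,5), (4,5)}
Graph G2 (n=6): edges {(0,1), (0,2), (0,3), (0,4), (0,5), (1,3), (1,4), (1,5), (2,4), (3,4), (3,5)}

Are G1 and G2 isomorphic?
No, not isomorphic

The graphs are NOT isomorphic.

Counting triangles (3-cliques): G1 has 2, G2 has 8.
Triangle count is an isomorphism invariant, so differing triangle counts rule out isomorphism.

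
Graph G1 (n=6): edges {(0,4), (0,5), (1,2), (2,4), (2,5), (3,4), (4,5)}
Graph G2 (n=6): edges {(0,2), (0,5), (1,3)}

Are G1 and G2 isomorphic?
No, not isomorphic

The graphs are NOT isomorphic.

Counting triangles (3-cliques): G1 has 2, G2 has 0.
Triangle count is an isomorphism invariant, so differing triangle counts rule out isomorphism.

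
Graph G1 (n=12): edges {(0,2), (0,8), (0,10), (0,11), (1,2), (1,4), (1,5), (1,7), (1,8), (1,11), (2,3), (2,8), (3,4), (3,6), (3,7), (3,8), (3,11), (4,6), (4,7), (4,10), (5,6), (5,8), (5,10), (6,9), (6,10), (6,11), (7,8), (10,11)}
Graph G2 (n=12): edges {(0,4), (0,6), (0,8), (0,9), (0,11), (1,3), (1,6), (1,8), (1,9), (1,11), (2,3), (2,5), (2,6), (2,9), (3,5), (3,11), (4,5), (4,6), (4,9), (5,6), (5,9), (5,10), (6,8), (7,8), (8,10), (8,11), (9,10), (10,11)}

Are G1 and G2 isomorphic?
Yes, isomorphic

The graphs are isomorphic.
One valid mapping φ: V(G1) → V(G2): 0→3, 1→9, 2→2, 3→6, 4→0, 5→10, 6→8, 7→4, 8→5, 9→7, 10→11, 11→1

Verify φ preserves adjacency — for each edge of G1, its image is an edge of G2:
  (0,2) → (φ(0),φ(2)) = (2,3) ∈ E(G2) ✓
  (0,8) → (φ(0),φ(8)) = (3,5) ∈ E(G2) ✓
  (0,10) → (φ(0),φ(10)) = (3,11) ∈ E(G2) ✓
  (0,11) → (φ(0),φ(11)) = (1,3) ∈ E(G2) ✓
  (1,2) → (φ(1),φ(2)) = (2,9) ∈ E(G2) ✓
  (1,4) → (φ(1),φ(4)) = (0,9) ∈ E(G2) ✓
  (1,5) → (φ(1),φ(5)) = (9,10) ∈ E(G2) ✓
  (1,7) → (φ(1),φ(7)) = (4,9) ∈ E(G2) ✓
  (1,8) → (φ(1),φ(8)) = (5,9) ∈ E(G2) ✓
  (1,11) → (φ(1),φ(11)) = (1,9) ∈ E(G2) ✓
  (2,3) → (φ(2),φ(3)) = (2,6) ∈ E(G2) ✓
  (2,8) → (φ(2),φ(8)) = (2,5) ∈ E(G2) ✓
  (3,4) → (φ(3),φ(4)) = (0,6) ∈ E(G2) ✓
  (3,6) → (φ(3),φ(6)) = (6,8) ∈ E(G2) ✓
  (3,7) → (φ(3),φ(7)) = (4,6) ∈ E(G2) ✓
  (3,8) → (φ(3),φ(8)) = (5,6) ∈ E(G2) ✓
  (3,11) → (φ(3),φ(11)) = (1,6) ∈ E(G2) ✓
  (4,6) → (φ(4),φ(6)) = (0,8) ∈ E(G2) ✓
  (4,7) → (φ(4),φ(7)) = (0,4) ∈ E(G2) ✓
  (4,10) → (φ(4),φ(10)) = (0,11) ∈ E(G2) ✓
  (5,6) → (φ(5),φ(6)) = (8,10) ∈ E(G2) ✓
  (5,8) → (φ(5),φ(8)) = (5,10) ∈ E(G2) ✓
  (5,10) → (φ(5),φ(10)) = (10,11) ∈ E(G2) ✓
  (6,9) → (φ(6),φ(9)) = (7,8) ∈ E(G2) ✓
  (6,10) → (φ(6),φ(10)) = (8,11) ∈ E(G2) ✓
  (6,11) → (φ(6),φ(11)) = (1,8) ∈ E(G2) ✓
  (7,8) → (φ(7),φ(8)) = (4,5) ∈ E(G2) ✓
  (10,11) → (φ(10),φ(11)) = (1,11) ∈ E(G2) ✓
All 28 edges of G1 map to edges of G2, and |E(G1)| = |E(G2)| = 28, so φ is a bijection on edges as well as vertices. Hence G1 ≅ G2.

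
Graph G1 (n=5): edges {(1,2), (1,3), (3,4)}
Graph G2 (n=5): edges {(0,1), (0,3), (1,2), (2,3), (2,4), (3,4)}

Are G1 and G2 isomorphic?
No, not isomorphic

The graphs are NOT isomorphic.

Counting triangles (3-cliques): G1 has 0, G2 has 1.
Triangle count is an isomorphism invariant, so differing triangle counts rule out isomorphism.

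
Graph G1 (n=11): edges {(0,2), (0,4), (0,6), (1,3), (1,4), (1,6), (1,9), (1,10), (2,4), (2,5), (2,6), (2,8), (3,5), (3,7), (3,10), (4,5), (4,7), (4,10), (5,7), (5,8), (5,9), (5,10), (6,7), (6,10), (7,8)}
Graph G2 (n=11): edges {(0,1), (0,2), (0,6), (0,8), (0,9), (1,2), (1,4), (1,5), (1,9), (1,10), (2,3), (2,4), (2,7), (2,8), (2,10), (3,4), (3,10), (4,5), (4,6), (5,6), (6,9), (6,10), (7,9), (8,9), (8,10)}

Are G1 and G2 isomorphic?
Yes, isomorphic

The graphs are isomorphic.
One valid mapping φ: V(G1) → V(G2): 0→5, 1→9, 2→4, 3→8, 4→1, 5→2, 6→6, 7→10, 8→3, 9→7, 10→0

Verify φ preserves adjacency — for each edge of G1, its image is an edge of G2:
  (0,2) → (φ(0),φ(2)) = (4,5) ∈ E(G2) ✓
  (0,4) → (φ(0),φ(4)) = (1,5) ∈ E(G2) ✓
  (0,6) → (φ(0),φ(6)) = (5,6) ∈ E(G2) ✓
  (1,3) → (φ(1),φ(3)) = (8,9) ∈ E(G2) ✓
  (1,4) → (φ(1),φ(4)) = (1,9) ∈ E(G2) ✓
  (1,6) → (φ(1),φ(6)) = (6,9) ∈ E(G2) ✓
  (1,9) → (φ(1),φ(9)) = (7,9) ∈ E(G2) ✓
  (1,10) → (φ(1),φ(10)) = (0,9) ∈ E(G2) ✓
  (2,4) → (φ(2),φ(4)) = (1,4) ∈ E(G2) ✓
  (2,5) → (φ(2),φ(5)) = (2,4) ∈ E(G2) ✓
  (2,6) → (φ(2),φ(6)) = (4,6) ∈ E(G2) ✓
  (2,8) → (φ(2),φ(8)) = (3,4) ∈ E(G2) ✓
  (3,5) → (φ(3),φ(5)) = (2,8) ∈ E(G2) ✓
  (3,7) → (φ(3),φ(7)) = (8,10) ∈ E(G2) ✓
  (3,10) → (φ(3),φ(10)) = (0,8) ∈ E(G2) ✓
  (4,5) → (φ(4),φ(5)) = (1,2) ∈ E(G2) ✓
  (4,7) → (φ(4),φ(7)) = (1,10) ∈ E(G2) ✓
  (4,10) → (φ(4),φ(10)) = (0,1) ∈ E(G2) ✓
  (5,7) → (φ(5),φ(7)) = (2,10) ∈ E(G2) ✓
  (5,8) → (φ(5),φ(8)) = (2,3) ∈ E(G2) ✓
  (5,9) → (φ(5),φ(9)) = (2,7) ∈ E(G2) ✓
  (5,10) → (φ(5),φ(10)) = (0,2) ∈ E(G2) ✓
  (6,7) → (φ(6),φ(7)) = (6,10) ∈ E(G2) ✓
  (6,10) → (φ(6),φ(10)) = (0,6) ∈ E(G2) ✓
  (7,8) → (φ(7),φ(8)) = (3,10) ∈ E(G2) ✓
All 25 edges of G1 map to edges of G2, and |E(G1)| = |E(G2)| = 25, so φ is a bijection on edges as well as vertices. Hence G1 ≅ G2.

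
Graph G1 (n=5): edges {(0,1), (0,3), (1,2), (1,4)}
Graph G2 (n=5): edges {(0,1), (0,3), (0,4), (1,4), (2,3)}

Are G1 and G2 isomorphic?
No, not isomorphic

The graphs are NOT isomorphic.

Counting triangles (3-cliques): G1 has 0, G2 has 1.
Triangle count is an isomorphism invariant, so differing triangle counts rule out isomorphism.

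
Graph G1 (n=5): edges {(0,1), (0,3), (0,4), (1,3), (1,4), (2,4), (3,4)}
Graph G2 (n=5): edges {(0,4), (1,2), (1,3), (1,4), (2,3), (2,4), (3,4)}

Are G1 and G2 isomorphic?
Yes, isomorphic

The graphs are isomorphic.
One valid mapping φ: V(G1) → V(G2): 0→2, 1→1, 2→0, 3→3, 4→4

Verify φ preserves adjacency — for each edge of G1, its image is an edge of G2:
  (0,1) → (φ(0),φ(1)) = (1,2) ∈ E(G2) ✓
  (0,3) → (φ(0),φ(3)) = (2,3) ∈ E(G2) ✓
  (0,4) → (φ(0),φ(4)) = (2,4) ∈ E(G2) ✓
  (1,3) → (φ(1),φ(3)) = (1,3) ∈ E(G2) ✓
  (1,4) → (φ(1),φ(4)) = (1,4) ∈ E(G2) ✓
  (2,4) → (φ(2),φ(4)) = (0,4) ∈ E(G2) ✓
  (3,4) → (φ(3),φ(4)) = (3,4) ∈ E(G2) ✓
All 7 edges of G1 map to edges of G2, and |E(G1)| = |E(G2)| = 7, so φ is a bijection on edges as well as vertices. Hence G1 ≅ G2.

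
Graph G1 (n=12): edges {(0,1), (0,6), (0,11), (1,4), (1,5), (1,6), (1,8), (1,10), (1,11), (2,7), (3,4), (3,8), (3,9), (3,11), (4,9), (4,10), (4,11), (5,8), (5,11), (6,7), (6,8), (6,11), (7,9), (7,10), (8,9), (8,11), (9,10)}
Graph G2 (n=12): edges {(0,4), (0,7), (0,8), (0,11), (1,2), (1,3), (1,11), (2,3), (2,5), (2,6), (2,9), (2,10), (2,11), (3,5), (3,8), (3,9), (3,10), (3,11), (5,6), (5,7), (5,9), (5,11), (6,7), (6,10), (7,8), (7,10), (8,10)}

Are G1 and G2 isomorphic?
Yes, isomorphic

The graphs are isomorphic.
One valid mapping φ: V(G1) → V(G2): 0→1, 1→3, 2→4, 3→6, 4→10, 5→9, 6→11, 7→0, 8→5, 9→7, 10→8, 11→2

Verify φ preserves adjacency — for each edge of G1, its image is an edge of G2:
  (0,1) → (φ(0),φ(1)) = (1,3) ∈ E(G2) ✓
  (0,6) → (φ(0),φ(6)) = (1,11) ∈ E(G2) ✓
  (0,11) → (φ(0),φ(11)) = (1,2) ∈ E(G2) ✓
  (1,4) → (φ(1),φ(4)) = (3,10) ∈ E(G2) ✓
  (1,5) → (φ(1),φ(5)) = (3,9) ∈ E(G2) ✓
  (1,6) → (φ(1),φ(6)) = (3,11) ∈ E(G2) ✓
  (1,8) → (φ(1),φ(8)) = (3,5) ∈ E(G2) ✓
  (1,10) → (φ(1),φ(10)) = (3,8) ∈ E(G2) ✓
  (1,11) → (φ(1),φ(11)) = (2,3) ∈ E(G2) ✓
  (2,7) → (φ(2),φ(7)) = (0,4) ∈ E(G2) ✓
  (3,4) → (φ(3),φ(4)) = (6,10) ∈ E(G2) ✓
  (3,8) → (φ(3),φ(8)) = (5,6) ∈ E(G2) ✓
  (3,9) → (φ(3),φ(9)) = (6,7) ∈ E(G2) ✓
  (3,11) → (φ(3),φ(11)) = (2,6) ∈ E(G2) ✓
  (4,9) → (φ(4),φ(9)) = (7,10) ∈ E(G2) ✓
  (4,10) → (φ(4),φ(10)) = (8,10) ∈ E(G2) ✓
  (4,11) → (φ(4),φ(11)) = (2,10) ∈ E(G2) ✓
  (5,8) → (φ(5),φ(8)) = (5,9) ∈ E(G2) ✓
  (5,11) → (φ(5),φ(11)) = (2,9) ∈ E(G2) ✓
  (6,7) → (φ(6),φ(7)) = (0,11) ∈ E(G2) ✓
  (6,8) → (φ(6),φ(8)) = (5,11) ∈ E(G2) ✓
  (6,11) → (φ(6),φ(11)) = (2,11) ∈ E(G2) ✓
  (7,9) → (φ(7),φ(9)) = (0,7) ∈ E(G2) ✓
  (7,10) → (φ(7),φ(10)) = (0,8) ∈ E(G2) ✓
  (8,9) → (φ(8),φ(9)) = (5,7) ∈ E(G2) ✓
  (8,11) → (φ(8),φ(11)) = (2,5) ∈ E(G2) ✓
  (9,10) → (φ(9),φ(10)) = (7,8) ∈ E(G2) ✓
All 27 edges of G1 map to edges of G2, and |E(G1)| = |E(G2)| = 27, so φ is a bijection on edges as well as vertices. Hence G1 ≅ G2.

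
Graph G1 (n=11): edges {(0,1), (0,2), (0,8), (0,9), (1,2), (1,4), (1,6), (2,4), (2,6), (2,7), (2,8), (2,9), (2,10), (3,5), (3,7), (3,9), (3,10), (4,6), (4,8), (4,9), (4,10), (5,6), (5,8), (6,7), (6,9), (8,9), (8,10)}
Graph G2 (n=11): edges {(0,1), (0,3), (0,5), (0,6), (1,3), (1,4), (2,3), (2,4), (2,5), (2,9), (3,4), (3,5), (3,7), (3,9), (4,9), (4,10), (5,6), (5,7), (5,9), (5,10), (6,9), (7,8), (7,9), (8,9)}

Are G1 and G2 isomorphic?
No, not isomorphic

The graphs are NOT isomorphic.

Degrees in G1: deg(0)=4, deg(1)=4, deg(2)=8, deg(3)=4, deg(4)=6, deg(5)=3, deg(6)=6, deg(7)=3, deg(8)=6, deg(9)=6, deg(10)=4.
Sorted degree sequence of G1: [8, 6, 6, 6, 6, 4, 4, 4, 4, 3, 3].
Degrees in G2: deg(0)=4, deg(1)=3, deg(2)=4, deg(3)=7, deg(4)=5, deg(5)=7, deg(6)=3, deg(7)=4, deg(8)=2, deg(9)=7, deg(10)=2.
Sorted degree sequence of G2: [7, 7, 7, 5, 4, 4, 4, 3, 3, 2, 2].
The (sorted) degree sequence is an isomorphism invariant, so since G1 and G2 have different degree sequences they cannot be isomorphic.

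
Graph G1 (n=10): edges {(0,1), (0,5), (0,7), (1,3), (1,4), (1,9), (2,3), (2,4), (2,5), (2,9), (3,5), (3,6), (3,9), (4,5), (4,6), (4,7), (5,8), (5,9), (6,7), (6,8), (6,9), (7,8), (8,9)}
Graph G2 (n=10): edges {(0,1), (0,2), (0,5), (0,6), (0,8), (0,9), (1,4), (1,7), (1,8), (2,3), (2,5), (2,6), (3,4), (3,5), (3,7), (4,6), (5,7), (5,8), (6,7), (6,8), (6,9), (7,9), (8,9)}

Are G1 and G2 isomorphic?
Yes, isomorphic

The graphs are isomorphic.
One valid mapping φ: V(G1) → V(G2): 0→4, 1→1, 2→9, 3→8, 4→7, 5→6, 6→5, 7→3, 8→2, 9→0

Verify φ preserves adjacency — for each edge of G1, its image is an edge of G2:
  (0,1) → (φ(0),φ(1)) = (1,4) ∈ E(G2) ✓
  (0,5) → (φ(0),φ(5)) = (4,6) ∈ E(G2) ✓
  (0,7) → (φ(0),φ(7)) = (3,4) ∈ E(G2) ✓
  (1,3) → (φ(1),φ(3)) = (1,8) ∈ E(G2) ✓
  (1,4) → (φ(1),φ(4)) = (1,7) ∈ E(G2) ✓
  (1,9) → (φ(1),φ(9)) = (0,1) ∈ E(G2) ✓
  (2,3) → (φ(2),φ(3)) = (8,9) ∈ E(G2) ✓
  (2,4) → (φ(2),φ(4)) = (7,9) ∈ E(G2) ✓
  (2,5) → (φ(2),φ(5)) = (6,9) ∈ E(G2) ✓
  (2,9) → (φ(2),φ(9)) = (0,9) ∈ E(G2) ✓
  (3,5) → (φ(3),φ(5)) = (6,8) ∈ E(G2) ✓
  (3,6) → (φ(3),φ(6)) = (5,8) ∈ E(G2) ✓
  (3,9) → (φ(3),φ(9)) = (0,8) ∈ E(G2) ✓
  (4,5) → (φ(4),φ(5)) = (6,7) ∈ E(G2) ✓
  (4,6) → (φ(4),φ(6)) = (5,7) ∈ E(G2) ✓
  (4,7) → (φ(4),φ(7)) = (3,7) ∈ E(G2) ✓
  (5,8) → (φ(5),φ(8)) = (2,6) ∈ E(G2) ✓
  (5,9) → (φ(5),φ(9)) = (0,6) ∈ E(G2) ✓
  (6,7) → (φ(6),φ(7)) = (3,5) ∈ E(G2) ✓
  (6,8) → (φ(6),φ(8)) = (2,5) ∈ E(G2) ✓
  (6,9) → (φ(6),φ(9)) = (0,5) ∈ E(G2) ✓
  (7,8) → (φ(7),φ(8)) = (2,3) ∈ E(G2) ✓
  (8,9) → (φ(8),φ(9)) = (0,2) ∈ E(G2) ✓
All 23 edges of G1 map to edges of G2, and |E(G1)| = |E(G2)| = 23, so φ is a bijection on edges as well as vertices. Hence G1 ≅ G2.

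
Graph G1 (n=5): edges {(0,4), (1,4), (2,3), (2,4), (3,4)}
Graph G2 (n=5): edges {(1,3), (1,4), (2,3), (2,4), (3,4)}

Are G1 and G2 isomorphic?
No, not isomorphic

The graphs are NOT isomorphic.

Connected components of G1: 1 component(s) with vertex sets [[0, 1, 2, 3, 4]], sizes [5].
Connected components of G2: 2 component(s) with vertex sets [[0], [1, 2, 3, 4]], sizes [1, 4].
The number of connected components (and the multiset of component sizes) is an isomorphism invariant — an isomorphism maps each component of G1 bijectively onto a component of G2. Since G1 has 1 component(s) and G2 has 2, they cannot be isomorphic.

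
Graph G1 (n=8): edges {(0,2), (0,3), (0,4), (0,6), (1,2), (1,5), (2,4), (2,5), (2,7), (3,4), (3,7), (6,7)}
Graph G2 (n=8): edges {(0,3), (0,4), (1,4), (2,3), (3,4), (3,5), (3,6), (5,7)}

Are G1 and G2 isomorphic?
No, not isomorphic

The graphs are NOT isomorphic.

Counting triangles (3-cliques): G1 has 3, G2 has 1.
Triangle count is an isomorphism invariant, so differing triangle counts rule out isomorphism.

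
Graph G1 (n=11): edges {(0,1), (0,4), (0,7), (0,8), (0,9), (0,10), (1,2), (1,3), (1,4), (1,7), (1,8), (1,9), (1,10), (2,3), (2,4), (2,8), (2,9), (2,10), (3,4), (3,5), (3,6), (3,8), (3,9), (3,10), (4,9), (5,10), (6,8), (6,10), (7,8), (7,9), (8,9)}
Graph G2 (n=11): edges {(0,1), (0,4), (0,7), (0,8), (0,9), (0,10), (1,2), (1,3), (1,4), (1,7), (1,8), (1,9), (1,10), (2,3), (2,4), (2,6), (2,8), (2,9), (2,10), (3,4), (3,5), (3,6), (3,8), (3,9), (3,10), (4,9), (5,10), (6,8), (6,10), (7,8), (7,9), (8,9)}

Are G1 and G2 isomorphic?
No, not isomorphic

The graphs are NOT isomorphic.

Counting edges: G1 has 31 edge(s); G2 has 32 edge(s).
Edge count is an isomorphism invariant (a bijection on vertices induces a bijection on edges), so differing edge counts rule out isomorphism.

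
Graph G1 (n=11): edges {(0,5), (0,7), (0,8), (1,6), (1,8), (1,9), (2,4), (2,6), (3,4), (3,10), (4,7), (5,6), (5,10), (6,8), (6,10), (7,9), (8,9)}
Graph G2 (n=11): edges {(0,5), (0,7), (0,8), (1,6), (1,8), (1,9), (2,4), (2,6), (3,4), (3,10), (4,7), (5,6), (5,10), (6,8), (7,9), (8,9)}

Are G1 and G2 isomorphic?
No, not isomorphic

The graphs are NOT isomorphic.

Counting edges: G1 has 17 edge(s); G2 has 16 edge(s).
Edge count is an isomorphism invariant (a bijection on vertices induces a bijection on edges), so differing edge counts rule out isomorphism.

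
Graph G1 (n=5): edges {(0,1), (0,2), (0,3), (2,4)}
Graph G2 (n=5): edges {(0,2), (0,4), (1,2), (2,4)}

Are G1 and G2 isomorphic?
No, not isomorphic

The graphs are NOT isomorphic.

Counting triangles (3-cliques): G1 has 0, G2 has 1.
Triangle count is an isomorphism invariant, so differing triangle counts rule out isomorphism.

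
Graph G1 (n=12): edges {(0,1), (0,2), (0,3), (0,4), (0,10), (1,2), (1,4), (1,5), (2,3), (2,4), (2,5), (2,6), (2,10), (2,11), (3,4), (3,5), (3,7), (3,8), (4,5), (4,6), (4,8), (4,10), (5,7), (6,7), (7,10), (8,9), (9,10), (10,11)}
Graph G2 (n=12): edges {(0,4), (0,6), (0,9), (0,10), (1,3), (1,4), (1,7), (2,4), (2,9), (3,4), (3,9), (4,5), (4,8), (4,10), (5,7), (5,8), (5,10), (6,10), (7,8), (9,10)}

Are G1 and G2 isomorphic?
No, not isomorphic

The graphs are NOT isomorphic.

Counting triangles (3-cliques): G1 has 19, G2 has 7.
Triangle count is an isomorphism invariant, so differing triangle counts rule out isomorphism.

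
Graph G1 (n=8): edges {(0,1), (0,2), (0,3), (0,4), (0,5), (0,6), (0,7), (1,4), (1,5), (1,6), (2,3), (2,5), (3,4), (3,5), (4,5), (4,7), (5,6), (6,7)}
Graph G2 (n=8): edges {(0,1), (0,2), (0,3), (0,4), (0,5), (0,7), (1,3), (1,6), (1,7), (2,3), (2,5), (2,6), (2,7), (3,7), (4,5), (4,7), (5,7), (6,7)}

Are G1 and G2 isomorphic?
Yes, isomorphic

The graphs are isomorphic.
One valid mapping φ: V(G1) → V(G2): 0→7, 1→3, 2→4, 3→5, 4→2, 5→0, 6→1, 7→6

Verify φ preserves adjacency — for each edge of G1, its image is an edge of G2:
  (0,1) → (φ(0),φ(1)) = (3,7) ∈ E(G2) ✓
  (0,2) → (φ(0),φ(2)) = (4,7) ∈ E(G2) ✓
  (0,3) → (φ(0),φ(3)) = (5,7) ∈ E(G2) ✓
  (0,4) → (φ(0),φ(4)) = (2,7) ∈ E(G2) ✓
  (0,5) → (φ(0),φ(5)) = (0,7) ∈ E(G2) ✓
  (0,6) → (φ(0),φ(6)) = (1,7) ∈ E(G2) ✓
  (0,7) → (φ(0),φ(7)) = (6,7) ∈ E(G2) ✓
  (1,4) → (φ(1),φ(4)) = (2,3) ∈ E(G2) ✓
  (1,5) → (φ(1),φ(5)) = (0,3) ∈ E(G2) ✓
  (1,6) → (φ(1),φ(6)) = (1,3) ∈ E(G2) ✓
  (2,3) → (φ(2),φ(3)) = (4,5) ∈ E(G2) ✓
  (2,5) → (φ(2),φ(5)) = (0,4) ∈ E(G2) ✓
  (3,4) → (φ(3),φ(4)) = (2,5) ∈ E(G2) ✓
  (3,5) → (φ(3),φ(5)) = (0,5) ∈ E(G2) ✓
  (4,5) → (φ(4),φ(5)) = (0,2) ∈ E(G2) ✓
  (4,7) → (φ(4),φ(7)) = (2,6) ∈ E(G2) ✓
  (5,6) → (φ(5),φ(6)) = (0,1) ∈ E(G2) ✓
  (6,7) → (φ(6),φ(7)) = (1,6) ∈ E(G2) ✓
All 18 edges of G1 map to edges of G2, and |E(G1)| = |E(G2)| = 18, so φ is a bijection on edges as well as vertices. Hence G1 ≅ G2.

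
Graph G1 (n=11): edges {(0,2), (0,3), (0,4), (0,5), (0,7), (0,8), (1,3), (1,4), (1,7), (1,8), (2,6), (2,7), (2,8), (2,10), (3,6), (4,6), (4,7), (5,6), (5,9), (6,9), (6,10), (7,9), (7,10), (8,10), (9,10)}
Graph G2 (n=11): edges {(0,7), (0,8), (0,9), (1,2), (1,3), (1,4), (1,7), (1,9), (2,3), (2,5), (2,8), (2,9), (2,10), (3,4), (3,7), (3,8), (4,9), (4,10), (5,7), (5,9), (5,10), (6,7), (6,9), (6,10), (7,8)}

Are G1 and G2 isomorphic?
Yes, isomorphic

The graphs are isomorphic.
One valid mapping φ: V(G1) → V(G2): 0→9, 1→10, 2→1, 3→6, 4→5, 5→0, 6→7, 7→2, 8→4, 9→8, 10→3

Verify φ preserves adjacency — for each edge of G1, its image is an edge of G2:
  (0,2) → (φ(0),φ(2)) = (1,9) ∈ E(G2) ✓
  (0,3) → (φ(0),φ(3)) = (6,9) ∈ E(G2) ✓
  (0,4) → (φ(0),φ(4)) = (5,9) ∈ E(G2) ✓
  (0,5) → (φ(0),φ(5)) = (0,9) ∈ E(G2) ✓
  (0,7) → (φ(0),φ(7)) = (2,9) ∈ E(G2) ✓
  (0,8) → (φ(0),φ(8)) = (4,9) ∈ E(G2) ✓
  (1,3) → (φ(1),φ(3)) = (6,10) ∈ E(G2) ✓
  (1,4) → (φ(1),φ(4)) = (5,10) ∈ E(G2) ✓
  (1,7) → (φ(1),φ(7)) = (2,10) ∈ E(G2) ✓
  (1,8) → (φ(1),φ(8)) = (4,10) ∈ E(G2) ✓
  (2,6) → (φ(2),φ(6)) = (1,7) ∈ E(G2) ✓
  (2,7) → (φ(2),φ(7)) = (1,2) ∈ E(G2) ✓
  (2,8) → (φ(2),φ(8)) = (1,4) ∈ E(G2) ✓
  (2,10) → (φ(2),φ(10)) = (1,3) ∈ E(G2) ✓
  (3,6) → (φ(3),φ(6)) = (6,7) ∈ E(G2) ✓
  (4,6) → (φ(4),φ(6)) = (5,7) ∈ E(G2) ✓
  (4,7) → (φ(4),φ(7)) = (2,5) ∈ E(G2) ✓
  (5,6) → (φ(5),φ(6)) = (0,7) ∈ E(G2) ✓
  (5,9) → (φ(5),φ(9)) = (0,8) ∈ E(G2) ✓
  (6,9) → (φ(6),φ(9)) = (7,8) ∈ E(G2) ✓
  (6,10) → (φ(6),φ(10)) = (3,7) ∈ E(G2) ✓
  (7,9) → (φ(7),φ(9)) = (2,8) ∈ E(G2) ✓
  (7,10) → (φ(7),φ(10)) = (2,3) ∈ E(G2) ✓
  (8,10) → (φ(8),φ(10)) = (3,4) ∈ E(G2) ✓
  (9,10) → (φ(9),φ(10)) = (3,8) ∈ E(G2) ✓
All 25 edges of G1 map to edges of G2, and |E(G1)| = |E(G2)| = 25, so φ is a bijection on edges as well as vertices. Hence G1 ≅ G2.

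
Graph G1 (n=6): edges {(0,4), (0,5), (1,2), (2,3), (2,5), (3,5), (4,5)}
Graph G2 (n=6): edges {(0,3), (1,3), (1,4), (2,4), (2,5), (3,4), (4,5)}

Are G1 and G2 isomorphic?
Yes, isomorphic

The graphs are isomorphic.
One valid mapping φ: V(G1) → V(G2): 0→5, 1→0, 2→3, 3→1, 4→2, 5→4

Verify φ preserves adjacency — for each edge of G1, its image is an edge of G2:
  (0,4) → (φ(0),φ(4)) = (2,5) ∈ E(G2) ✓
  (0,5) → (φ(0),φ(5)) = (4,5) ∈ E(G2) ✓
  (1,2) → (φ(1),φ(2)) = (0,3) ∈ E(G2) ✓
  (2,3) → (φ(2),φ(3)) = (1,3) ∈ E(G2) ✓
  (2,5) → (φ(2),φ(5)) = (3,4) ∈ E(G2) ✓
  (3,5) → (φ(3),φ(5)) = (1,4) ∈ E(G2) ✓
  (4,5) → (φ(4),φ(5)) = (2,4) ∈ E(G2) ✓
All 7 edges of G1 map to edges of G2, and |E(G1)| = |E(G2)| = 7, so φ is a bijection on edges as well as vertices. Hence G1 ≅ G2.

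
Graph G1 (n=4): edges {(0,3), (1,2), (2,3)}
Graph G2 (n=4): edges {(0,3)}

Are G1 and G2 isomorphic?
No, not isomorphic

The graphs are NOT isomorphic.

Connected components of G1: 1 component(s) with vertex sets [[0, 1, 2, 3]], sizes [4].
Connected components of G2: 3 component(s) with vertex sets [[1], [2], [0, 3]], sizes [1, 1, 2].
The number of connected components (and the multiset of component sizes) is an isomorphism invariant — an isomorphism maps each component of G1 bijectively onto a component of G2. Since G1 has 1 component(s) and G2 has 3, they cannot be isomorphic.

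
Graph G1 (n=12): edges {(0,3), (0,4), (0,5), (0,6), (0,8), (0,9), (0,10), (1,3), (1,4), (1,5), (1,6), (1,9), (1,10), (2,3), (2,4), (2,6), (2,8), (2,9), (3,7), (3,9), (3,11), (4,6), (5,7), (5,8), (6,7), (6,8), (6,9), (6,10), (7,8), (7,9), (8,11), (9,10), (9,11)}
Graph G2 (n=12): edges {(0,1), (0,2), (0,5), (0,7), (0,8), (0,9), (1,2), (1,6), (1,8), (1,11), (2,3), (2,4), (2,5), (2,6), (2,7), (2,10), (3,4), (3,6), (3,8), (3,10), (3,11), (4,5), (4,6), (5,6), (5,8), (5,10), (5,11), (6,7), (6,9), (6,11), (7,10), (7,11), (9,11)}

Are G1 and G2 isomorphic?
Yes, isomorphic

The graphs are isomorphic.
One valid mapping φ: V(G1) → V(G2): 0→5, 1→3, 2→7, 3→11, 4→10, 5→8, 6→2, 7→1, 8→0, 9→6, 10→4, 11→9

Verify φ preserves adjacency — for each edge of G1, its image is an edge of G2:
  (0,3) → (φ(0),φ(3)) = (5,11) ∈ E(G2) ✓
  (0,4) → (φ(0),φ(4)) = (5,10) ∈ E(G2) ✓
  (0,5) → (φ(0),φ(5)) = (5,8) ∈ E(G2) ✓
  (0,6) → (φ(0),φ(6)) = (2,5) ∈ E(G2) ✓
  (0,8) → (φ(0),φ(8)) = (0,5) ∈ E(G2) ✓
  (0,9) → (φ(0),φ(9)) = (5,6) ∈ E(G2) ✓
  (0,10) → (φ(0),φ(10)) = (4,5) ∈ E(G2) ✓
  (1,3) → (φ(1),φ(3)) = (3,11) ∈ E(G2) ✓
  (1,4) → (φ(1),φ(4)) = (3,10) ∈ E(G2) ✓
  (1,5) → (φ(1),φ(5)) = (3,8) ∈ E(G2) ✓
  (1,6) → (φ(1),φ(6)) = (2,3) ∈ E(G2) ✓
  (1,9) → (φ(1),φ(9)) = (3,6) ∈ E(G2) ✓
  (1,10) → (φ(1),φ(10)) = (3,4) ∈ E(G2) ✓
  (2,3) → (φ(2),φ(3)) = (7,11) ∈ E(G2) ✓
  (2,4) → (φ(2),φ(4)) = (7,10) ∈ E(G2) ✓
  (2,6) → (φ(2),φ(6)) = (2,7) ∈ E(G2) ✓
  (2,8) → (φ(2),φ(8)) = (0,7) ∈ E(G2) ✓
  (2,9) → (φ(2),φ(9)) = (6,7) ∈ E(G2) ✓
  (3,7) → (φ(3),φ(7)) = (1,11) ∈ E(G2) ✓
  (3,9) → (φ(3),φ(9)) = (6,11) ∈ E(G2) ✓
  (3,11) → (φ(3),φ(11)) = (9,11) ∈ E(G2) ✓
  (4,6) → (φ(4),φ(6)) = (2,10) ∈ E(G2) ✓
  (5,7) → (φ(5),φ(7)) = (1,8) ∈ E(G2) ✓
  (5,8) → (φ(5),φ(8)) = (0,8) ∈ E(G2) ✓
  (6,7) → (φ(6),φ(7)) = (1,2) ∈ E(G2) ✓
  (6,8) → (φ(6),φ(8)) = (0,2) ∈ E(G2) ✓
  (6,9) → (φ(6),φ(9)) = (2,6) ∈ E(G2) ✓
  (6,10) → (φ(6),φ(10)) = (2,4) ∈ E(G2) ✓
  (7,8) → (φ(7),φ(8)) = (0,1) ∈ E(G2) ✓
  (7,9) → (φ(7),φ(9)) = (1,6) ∈ E(G2) ✓
  (8,11) → (φ(8),φ(11)) = (0,9) ∈ E(G2) ✓
  (9,10) → (φ(9),φ(10)) = (4,6) ∈ E(G2) ✓
  (9,11) → (φ(9),φ(11)) = (6,9) ∈ E(G2) ✓
All 33 edges of G1 map to edges of G2, and |E(G1)| = |E(G2)| = 33, so φ is a bijection on edges as well as vertices. Hence G1 ≅ G2.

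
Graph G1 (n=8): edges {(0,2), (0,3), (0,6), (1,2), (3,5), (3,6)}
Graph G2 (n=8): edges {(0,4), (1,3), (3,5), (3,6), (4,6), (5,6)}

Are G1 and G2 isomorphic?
Yes, isomorphic

The graphs are isomorphic.
One valid mapping φ: V(G1) → V(G2): 0→6, 1→0, 2→4, 3→3, 4→7, 5→1, 6→5, 7→2

Verify φ preserves adjacency — for each edge of G1, its image is an edge of G2:
  (0,2) → (φ(0),φ(2)) = (4,6) ∈ E(G2) ✓
  (0,3) → (φ(0),φ(3)) = (3,6) ∈ E(G2) ✓
  (0,6) → (φ(0),φ(6)) = (5,6) ∈ E(G2) ✓
  (1,2) → (φ(1),φ(2)) = (0,4) ∈ E(G2) ✓
  (3,5) → (φ(3),φ(5)) = (1,3) ∈ E(G2) ✓
  (3,6) → (φ(3),φ(6)) = (3,5) ∈ E(G2) ✓
All 6 edges of G1 map to edges of G2, and |E(G1)| = |E(G2)| = 6, so φ is a bijection on edges as well as vertices. Hence G1 ≅ G2.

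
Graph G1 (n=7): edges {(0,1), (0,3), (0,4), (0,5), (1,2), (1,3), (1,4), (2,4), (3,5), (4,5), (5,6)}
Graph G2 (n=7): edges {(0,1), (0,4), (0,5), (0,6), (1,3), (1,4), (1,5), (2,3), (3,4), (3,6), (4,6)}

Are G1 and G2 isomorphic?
Yes, isomorphic

The graphs are isomorphic.
One valid mapping φ: V(G1) → V(G2): 0→4, 1→0, 2→5, 3→6, 4→1, 5→3, 6→2

Verify φ preserves adjacency — for each edge of G1, its image is an edge of G2:
  (0,1) → (φ(0),φ(1)) = (0,4) ∈ E(G2) ✓
  (0,3) → (φ(0),φ(3)) = (4,6) ∈ E(G2) ✓
  (0,4) → (φ(0),φ(4)) = (1,4) ∈ E(G2) ✓
  (0,5) → (φ(0),φ(5)) = (3,4) ∈ E(G2) ✓
  (1,2) → (φ(1),φ(2)) = (0,5) ∈ E(G2) ✓
  (1,3) → (φ(1),φ(3)) = (0,6) ∈ E(G2) ✓
  (1,4) → (φ(1),φ(4)) = (0,1) ∈ E(G2) ✓
  (2,4) → (φ(2),φ(4)) = (1,5) ∈ E(G2) ✓
  (3,5) → (φ(3),φ(5)) = (3,6) ∈ E(G2) ✓
  (4,5) → (φ(4),φ(5)) = (1,3) ∈ E(G2) ✓
  (5,6) → (φ(5),φ(6)) = (2,3) ∈ E(G2) ✓
All 11 edges of G1 map to edges of G2, and |E(G1)| = |E(G2)| = 11, so φ is a bijection on edges as well as vertices. Hence G1 ≅ G2.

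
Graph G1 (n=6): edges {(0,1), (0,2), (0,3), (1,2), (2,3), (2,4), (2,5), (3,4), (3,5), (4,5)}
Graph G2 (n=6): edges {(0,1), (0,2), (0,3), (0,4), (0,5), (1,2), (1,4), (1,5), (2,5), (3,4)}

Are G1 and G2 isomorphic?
Yes, isomorphic

The graphs are isomorphic.
One valid mapping φ: V(G1) → V(G2): 0→4, 1→3, 2→0, 3→1, 4→5, 5→2

Verify φ preserves adjacency — for each edge of G1, its image is an edge of G2:
  (0,1) → (φ(0),φ(1)) = (3,4) ∈ E(G2) ✓
  (0,2) → (φ(0),φ(2)) = (0,4) ∈ E(G2) ✓
  (0,3) → (φ(0),φ(3)) = (1,4) ∈ E(G2) ✓
  (1,2) → (φ(1),φ(2)) = (0,3) ∈ E(G2) ✓
  (2,3) → (φ(2),φ(3)) = (0,1) ∈ E(G2) ✓
  (2,4) → (φ(2),φ(4)) = (0,5) ∈ E(G2) ✓
  (2,5) → (φ(2),φ(5)) = (0,2) ∈ E(G2) ✓
  (3,4) → (φ(3),φ(4)) = (1,5) ∈ E(G2) ✓
  (3,5) → (φ(3),φ(5)) = (1,2) ∈ E(G2) ✓
  (4,5) → (φ(4),φ(5)) = (2,5) ∈ E(G2) ✓
All 10 edges of G1 map to edges of G2, and |E(G1)| = |E(G2)| = 10, so φ is a bijection on edges as well as vertices. Hence G1 ≅ G2.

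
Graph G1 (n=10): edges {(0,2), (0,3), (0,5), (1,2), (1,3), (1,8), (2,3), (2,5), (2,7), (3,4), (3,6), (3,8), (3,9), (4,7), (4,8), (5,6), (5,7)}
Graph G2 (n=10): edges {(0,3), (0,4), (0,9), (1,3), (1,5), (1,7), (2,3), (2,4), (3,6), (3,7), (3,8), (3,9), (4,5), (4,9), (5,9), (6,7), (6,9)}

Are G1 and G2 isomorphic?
Yes, isomorphic

The graphs are isomorphic.
One valid mapping φ: V(G1) → V(G2): 0→0, 1→6, 2→9, 3→3, 4→1, 5→4, 6→2, 7→5, 8→7, 9→8

Verify φ preserves adjacency — for each edge of G1, its image is an edge of G2:
  (0,2) → (φ(0),φ(2)) = (0,9) ∈ E(G2) ✓
  (0,3) → (φ(0),φ(3)) = (0,3) ∈ E(G2) ✓
  (0,5) → (φ(0),φ(5)) = (0,4) ∈ E(G2) ✓
  (1,2) → (φ(1),φ(2)) = (6,9) ∈ E(G2) ✓
  (1,3) → (φ(1),φ(3)) = (3,6) ∈ E(G2) ✓
  (1,8) → (φ(1),φ(8)) = (6,7) ∈ E(G2) ✓
  (2,3) → (φ(2),φ(3)) = (3,9) ∈ E(G2) ✓
  (2,5) → (φ(2),φ(5)) = (4,9) ∈ E(G2) ✓
  (2,7) → (φ(2),φ(7)) = (5,9) ∈ E(G2) ✓
  (3,4) → (φ(3),φ(4)) = (1,3) ∈ E(G2) ✓
  (3,6) → (φ(3),φ(6)) = (2,3) ∈ E(G2) ✓
  (3,8) → (φ(3),φ(8)) = (3,7) ∈ E(G2) ✓
  (3,9) → (φ(3),φ(9)) = (3,8) ∈ E(G2) ✓
  (4,7) → (φ(4),φ(7)) = (1,5) ∈ E(G2) ✓
  (4,8) → (φ(4),φ(8)) = (1,7) ∈ E(G2) ✓
  (5,6) → (φ(5),φ(6)) = (2,4) ∈ E(G2) ✓
  (5,7) → (φ(5),φ(7)) = (4,5) ∈ E(G2) ✓
All 17 edges of G1 map to edges of G2, and |E(G1)| = |E(G2)| = 17, so φ is a bijection on edges as well as vertices. Hence G1 ≅ G2.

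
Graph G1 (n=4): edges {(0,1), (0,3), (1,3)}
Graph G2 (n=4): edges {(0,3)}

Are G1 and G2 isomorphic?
No, not isomorphic

The graphs are NOT isomorphic.

Counting edges: G1 has 3 edge(s); G2 has 1 edge(s).
Edge count is an isomorphism invariant (a bijection on vertices induces a bijection on edges), so differing edge counts rule out isomorphism.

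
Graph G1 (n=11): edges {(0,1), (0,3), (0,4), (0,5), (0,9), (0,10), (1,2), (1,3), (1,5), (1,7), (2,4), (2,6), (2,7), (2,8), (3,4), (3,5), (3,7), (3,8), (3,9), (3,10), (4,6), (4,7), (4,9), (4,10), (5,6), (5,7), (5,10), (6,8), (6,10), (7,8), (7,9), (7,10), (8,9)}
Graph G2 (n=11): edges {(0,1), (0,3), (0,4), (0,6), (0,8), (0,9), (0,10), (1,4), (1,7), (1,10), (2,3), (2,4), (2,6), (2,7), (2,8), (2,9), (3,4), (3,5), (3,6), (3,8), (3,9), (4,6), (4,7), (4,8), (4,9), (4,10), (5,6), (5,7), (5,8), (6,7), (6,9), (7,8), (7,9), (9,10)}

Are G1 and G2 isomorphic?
No, not isomorphic

The graphs are NOT isomorphic.

Degrees in G1: deg(0)=6, deg(1)=5, deg(2)=5, deg(3)=8, deg(4)=7, deg(5)=6, deg(6)=5, deg(7)=8, deg(8)=5, deg(9)=5, deg(10)=6.
Sorted degree sequence of G1: [8, 8, 7, 6, 6, 6, 5, 5, 5, 5, 5].
Degrees in G2: deg(0)=7, deg(1)=4, deg(2)=6, deg(3)=7, deg(4)=9, deg(5)=4, deg(6)=7, deg(7)=7, deg(8)=6, deg(9)=7, deg(10)=4.
Sorted degree sequence of G2: [9, 7, 7, 7, 7, 7, 6, 6, 4, 4, 4].
The (sorted) degree sequence is an isomorphism invariant, so since G1 and G2 have different degree sequences they cannot be isomorphic.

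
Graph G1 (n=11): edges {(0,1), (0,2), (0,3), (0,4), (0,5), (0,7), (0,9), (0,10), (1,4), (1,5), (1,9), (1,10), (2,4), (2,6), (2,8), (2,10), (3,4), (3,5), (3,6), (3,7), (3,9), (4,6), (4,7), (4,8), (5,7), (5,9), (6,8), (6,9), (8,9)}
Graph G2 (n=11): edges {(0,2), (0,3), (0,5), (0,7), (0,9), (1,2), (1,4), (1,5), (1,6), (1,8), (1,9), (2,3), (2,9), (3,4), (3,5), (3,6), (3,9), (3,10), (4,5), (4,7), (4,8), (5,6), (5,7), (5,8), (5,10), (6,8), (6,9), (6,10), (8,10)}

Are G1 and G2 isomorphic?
Yes, isomorphic

The graphs are isomorphic.
One valid mapping φ: V(G1) → V(G2): 0→5, 1→4, 2→0, 3→6, 4→3, 5→8, 6→9, 7→10, 8→2, 9→1, 10→7

Verify φ preserves adjacency — for each edge of G1, its image is an edge of G2:
  (0,1) → (φ(0),φ(1)) = (4,5) ∈ E(G2) ✓
  (0,2) → (φ(0),φ(2)) = (0,5) ∈ E(G2) ✓
  (0,3) → (φ(0),φ(3)) = (5,6) ∈ E(G2) ✓
  (0,4) → (φ(0),φ(4)) = (3,5) ∈ E(G2) ✓
  (0,5) → (φ(0),φ(5)) = (5,8) ∈ E(G2) ✓
  (0,7) → (φ(0),φ(7)) = (5,10) ∈ E(G2) ✓
  (0,9) → (φ(0),φ(9)) = (1,5) ∈ E(G2) ✓
  (0,10) → (φ(0),φ(10)) = (5,7) ∈ E(G2) ✓
  (1,4) → (φ(1),φ(4)) = (3,4) ∈ E(G2) ✓
  (1,5) → (φ(1),φ(5)) = (4,8) ∈ E(G2) ✓
  (1,9) → (φ(1),φ(9)) = (1,4) ∈ E(G2) ✓
  (1,10) → (φ(1),φ(10)) = (4,7) ∈ E(G2) ✓
  (2,4) → (φ(2),φ(4)) = (0,3) ∈ E(G2) ✓
  (2,6) → (φ(2),φ(6)) = (0,9) ∈ E(G2) ✓
  (2,8) → (φ(2),φ(8)) = (0,2) ∈ E(G2) ✓
  (2,10) → (φ(2),φ(10)) = (0,7) ∈ E(G2) ✓
  (3,4) → (φ(3),φ(4)) = (3,6) ∈ E(G2) ✓
  (3,5) → (φ(3),φ(5)) = (6,8) ∈ E(G2) ✓
  (3,6) → (φ(3),φ(6)) = (6,9) ∈ E(G2) ✓
  (3,7) → (φ(3),φ(7)) = (6,10) ∈ E(G2) ✓
  (3,9) → (φ(3),φ(9)) = (1,6) ∈ E(G2) ✓
  (4,6) → (φ(4),φ(6)) = (3,9) ∈ E(G2) ✓
  (4,7) → (φ(4),φ(7)) = (3,10) ∈ E(G2) ✓
  (4,8) → (φ(4),φ(8)) = (2,3) ∈ E(G2) ✓
  (5,7) → (φ(5),φ(7)) = (8,10) ∈ E(G2) ✓
  (5,9) → (φ(5),φ(9)) = (1,8) ∈ E(G2) ✓
  (6,8) → (φ(6),φ(8)) = (2,9) ∈ E(G2) ✓
  (6,9) → (φ(6),φ(9)) = (1,9) ∈ E(G2) ✓
  (8,9) → (φ(8),φ(9)) = (1,2) ∈ E(G2) ✓
All 29 edges of G1 map to edges of G2, and |E(G1)| = |E(G2)| = 29, so φ is a bijection on edges as well as vertices. Hence G1 ≅ G2.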